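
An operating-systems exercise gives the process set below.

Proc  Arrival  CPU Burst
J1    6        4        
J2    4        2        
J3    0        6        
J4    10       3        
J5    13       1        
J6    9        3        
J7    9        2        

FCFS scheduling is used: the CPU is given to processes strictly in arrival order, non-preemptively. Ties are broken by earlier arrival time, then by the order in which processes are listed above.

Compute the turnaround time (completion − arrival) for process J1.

6

Schedule: | J3 0-6 | J2 6-8 | J1 8-12 | J6 12-15 | J7 15-17 | J4 17-20 | J5 20-21 |
Completion: J1=12  J2=8  J3=6  J4=20  J5=21  J6=15  J7=17
Turnaround(J1) = completion − arrival = 12 − 6 = 6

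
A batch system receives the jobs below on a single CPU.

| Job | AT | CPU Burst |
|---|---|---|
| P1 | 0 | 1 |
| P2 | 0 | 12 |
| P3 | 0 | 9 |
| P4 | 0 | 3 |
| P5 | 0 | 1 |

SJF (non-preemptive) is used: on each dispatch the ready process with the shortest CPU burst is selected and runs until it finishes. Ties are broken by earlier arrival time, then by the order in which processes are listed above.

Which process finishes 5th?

P2

Schedule: | P1 0-1 | P5 1-2 | P4 2-5 | P3 5-14 | P2 14-26 |
Completion: P1=1  P2=26  P3=14  P4=5  P5=2
Finish order: P1 → P5 → P4 → P3 → P2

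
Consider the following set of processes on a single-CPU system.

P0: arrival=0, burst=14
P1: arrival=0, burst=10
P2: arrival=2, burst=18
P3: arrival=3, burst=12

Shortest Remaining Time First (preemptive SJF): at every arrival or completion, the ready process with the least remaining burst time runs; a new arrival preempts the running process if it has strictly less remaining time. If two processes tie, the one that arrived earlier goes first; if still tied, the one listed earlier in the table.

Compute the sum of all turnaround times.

117

Gantt: | P1 0-10 | P3 10-22 | P0 22-36 | P2 36-54 |
Completion: P0=36  P1=10  P2=54  P3=22
Turnaround (C−A): P0=36  P1=10  P2=52  P3=19
Turnaround = completion − arrival: P0=36, P1=10, P2=52, P3=19
Total turnaround = 36 + 10 + 52 + 19 = 117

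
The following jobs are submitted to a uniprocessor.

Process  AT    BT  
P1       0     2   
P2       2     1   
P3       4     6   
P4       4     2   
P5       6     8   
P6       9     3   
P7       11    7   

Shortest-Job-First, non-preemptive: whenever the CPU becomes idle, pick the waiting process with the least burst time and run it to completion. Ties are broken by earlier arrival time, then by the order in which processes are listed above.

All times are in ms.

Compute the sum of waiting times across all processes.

Timeline: | P1 0-2 | P2 2-3 | idle 3-4 | P4 4-6 | P3 6-12 | P6 12-15 | P7 15-22 | P5 22-30 |
Completion: P1=2  P2=3  P3=12  P4=6  P5=30  P6=15  P7=22
Turnaround (C−A): P1=2  P2=1  P3=8  P4=2  P5=24  P6=6  P7=11
Waiting = turnaround − burst: P1=0, P2=0, P3=2, P4=0, P5=16, P6=3, P7=4
Total waiting = 0 + 0 + 2 + 0 + 16 + 3 + 4 = 25

25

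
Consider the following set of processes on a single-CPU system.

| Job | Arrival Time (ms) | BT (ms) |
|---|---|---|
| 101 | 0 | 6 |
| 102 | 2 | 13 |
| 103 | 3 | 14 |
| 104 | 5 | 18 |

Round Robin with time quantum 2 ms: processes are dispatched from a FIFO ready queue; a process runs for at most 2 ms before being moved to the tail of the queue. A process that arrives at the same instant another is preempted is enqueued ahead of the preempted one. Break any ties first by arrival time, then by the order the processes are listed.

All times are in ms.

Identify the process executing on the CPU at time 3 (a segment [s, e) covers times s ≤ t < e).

102

Gantt: | 101 0-2 | 102 2-4 | 101 4-6 | 103 6-8 | 102 8-10 | 104 10-12 | 101 12-14 | 103 14-16 | 102 16-18 | 104 18-20 | 103 20-22 | 102 22-24 | 104 24-26 | 103 26-28 | 102 28-30 | 104 30-32 | 103 32-34 | 102 34-36 | 104 36-38 | 103 38-40 | 102 40-41 | 104 41-43 | 103 43-45 | 104 45-51 |
Completion: 101=14  102=41  103=45  104=51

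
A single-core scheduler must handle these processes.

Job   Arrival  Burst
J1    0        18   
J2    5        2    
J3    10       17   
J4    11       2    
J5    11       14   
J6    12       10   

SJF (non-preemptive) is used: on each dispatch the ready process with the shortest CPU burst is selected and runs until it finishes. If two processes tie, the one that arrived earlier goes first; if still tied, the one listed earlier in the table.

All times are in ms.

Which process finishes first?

J1

Timeline: | J1 0-18 | J2 18-20 | J4 20-22 | J6 22-32 | J5 32-46 | J3 46-63 |
Completion: J1=18  J2=20  J3=63  J4=22  J5=46  J6=32
Turnaround (C−A): J1=18  J2=15  J3=53  J4=11  J5=35  J6=20
Finish order: J1 → J2 → J4 → J6 → J5 → J3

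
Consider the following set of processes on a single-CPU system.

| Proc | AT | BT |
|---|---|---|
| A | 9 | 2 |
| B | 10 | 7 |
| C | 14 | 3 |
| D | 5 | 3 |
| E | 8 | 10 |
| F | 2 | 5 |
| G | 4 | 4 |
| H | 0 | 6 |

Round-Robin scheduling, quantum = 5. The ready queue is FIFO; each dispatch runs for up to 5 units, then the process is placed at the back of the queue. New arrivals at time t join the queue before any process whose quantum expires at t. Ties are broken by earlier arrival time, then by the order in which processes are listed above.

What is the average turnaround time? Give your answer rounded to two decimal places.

Timeline: | H 0-5 | F 5-10 | G 10-14 | D 14-17 | H 17-18 | E 18-23 | A 23-25 | B 25-30 | C 30-33 | E 33-38 | B 38-40 |
Completion: A=25  B=40  C=33  D=17  E=38  F=10  G=14  H=18
Turnaround (C−A): A=16  B=30  C=19  D=12  E=30  F=8  G=10  H=18
Turnaround times: A=16, B=30, C=19, D=12, E=30, F=8, G=10, H=18
Average turnaround = (16+30+19+12+30+8+10+18) / 8 = 143/8 = 17.88

17.88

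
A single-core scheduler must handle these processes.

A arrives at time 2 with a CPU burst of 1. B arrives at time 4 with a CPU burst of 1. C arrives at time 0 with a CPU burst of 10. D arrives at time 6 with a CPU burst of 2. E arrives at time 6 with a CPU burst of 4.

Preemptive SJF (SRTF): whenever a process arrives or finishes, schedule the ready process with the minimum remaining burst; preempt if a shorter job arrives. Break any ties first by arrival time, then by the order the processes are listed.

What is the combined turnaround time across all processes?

28

Gantt: | C 0-2 | A 2-3 | C 3-4 | B 4-5 | C 5-6 | D 6-8 | E 8-12 | C 12-18 |
Completion: A=3  B=5  C=18  D=8  E=12
Turnaround = completion − arrival: A=1, B=1, C=18, D=2, E=6
Total turnaround = 1 + 1 + 18 + 2 + 6 = 28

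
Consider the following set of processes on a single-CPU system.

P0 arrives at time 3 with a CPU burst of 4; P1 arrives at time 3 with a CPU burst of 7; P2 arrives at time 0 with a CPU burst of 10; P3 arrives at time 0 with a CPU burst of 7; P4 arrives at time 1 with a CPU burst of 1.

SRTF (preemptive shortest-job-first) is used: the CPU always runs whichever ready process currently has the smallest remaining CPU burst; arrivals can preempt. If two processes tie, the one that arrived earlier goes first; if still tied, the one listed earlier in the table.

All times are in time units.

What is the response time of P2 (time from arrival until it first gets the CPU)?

19

Timeline: | P3 0-1 | P4 1-2 | P3 2-3 | P0 3-7 | P3 7-12 | P1 12-19 | P2 19-29 |
Completion: P0=7  P1=19  P2=29  P3=12  P4=2
Turnaround (C−A): P0=4  P1=16  P2=29  P3=12  P4=1
Response(P2) = first start − arrival = 19 − 0 = 19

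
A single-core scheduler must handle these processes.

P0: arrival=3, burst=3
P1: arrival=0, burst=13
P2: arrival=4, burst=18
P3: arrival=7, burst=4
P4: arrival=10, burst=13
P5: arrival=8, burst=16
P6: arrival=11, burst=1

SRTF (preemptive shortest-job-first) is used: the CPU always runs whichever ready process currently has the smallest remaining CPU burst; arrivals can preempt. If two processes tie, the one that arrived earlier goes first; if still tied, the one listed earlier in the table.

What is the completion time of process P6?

12

Gantt: | P1 0-3 | P0 3-6 | P1 6-7 | P3 7-11 | P6 11-12 | P1 12-21 | P4 21-34 | P5 34-50 | P2 50-68 |
Completion: P0=6  P1=21  P2=68  P3=11  P4=34  P5=50  P6=12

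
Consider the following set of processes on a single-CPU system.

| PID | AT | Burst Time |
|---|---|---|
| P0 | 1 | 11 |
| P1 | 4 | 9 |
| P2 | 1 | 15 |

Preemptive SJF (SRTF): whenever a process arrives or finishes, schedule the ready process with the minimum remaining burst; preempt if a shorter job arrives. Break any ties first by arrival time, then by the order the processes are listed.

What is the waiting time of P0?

Schedule: | idle 0-1 | P0 1-12 | P1 12-21 | P2 21-36 |
Completion: P0=12  P1=21  P2=36
Waiting(P0) = turnaround − burst = 11 − 11 = 0

0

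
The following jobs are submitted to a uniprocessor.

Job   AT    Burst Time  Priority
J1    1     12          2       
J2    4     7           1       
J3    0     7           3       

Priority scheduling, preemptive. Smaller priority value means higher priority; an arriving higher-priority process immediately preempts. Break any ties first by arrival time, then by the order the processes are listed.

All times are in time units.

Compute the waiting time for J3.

19

Timeline: | J3 0-1 | J1 1-4 | J2 4-11 | J1 11-20 | J3 20-26 |
Completion: J1=20  J2=11  J3=26
Waiting(J3) = turnaround − burst = 26 − 7 = 19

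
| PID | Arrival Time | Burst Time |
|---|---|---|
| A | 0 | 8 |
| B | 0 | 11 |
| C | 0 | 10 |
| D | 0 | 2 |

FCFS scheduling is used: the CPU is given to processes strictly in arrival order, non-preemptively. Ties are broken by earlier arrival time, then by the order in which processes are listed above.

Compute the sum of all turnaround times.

Timeline: | A 0-8 | B 8-19 | C 19-29 | D 29-31 |
Completion: A=8  B=19  C=29  D=31
Turnaround (C−A): A=8  B=19  C=29  D=31
Turnaround = completion − arrival: A=8, B=19, C=29, D=31
Total turnaround = 8 + 19 + 29 + 31 = 87

87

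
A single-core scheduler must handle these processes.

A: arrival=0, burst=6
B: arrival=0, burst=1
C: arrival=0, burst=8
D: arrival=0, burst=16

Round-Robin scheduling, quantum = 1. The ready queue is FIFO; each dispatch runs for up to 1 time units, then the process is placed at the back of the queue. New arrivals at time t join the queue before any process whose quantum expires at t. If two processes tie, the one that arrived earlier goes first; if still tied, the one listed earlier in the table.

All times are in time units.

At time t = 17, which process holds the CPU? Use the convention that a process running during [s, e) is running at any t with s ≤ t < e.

C

Timeline: | A 0-1 | B 1-2 | C 2-3 | D 3-4 | A 4-5 | C 5-6 | D 6-7 | A 7-8 | C 8-9 | D 9-10 | A 10-11 | C 11-12 | D 12-13 | A 13-14 | C 14-15 | D 15-16 | A 16-17 | C 17-18 | D 18-19 | C 19-20 | D 20-21 | C 21-22 | D 22-31 |
Completion: A=17  B=2  C=22  D=31
Turnaround (C−A): A=17  B=2  C=22  D=31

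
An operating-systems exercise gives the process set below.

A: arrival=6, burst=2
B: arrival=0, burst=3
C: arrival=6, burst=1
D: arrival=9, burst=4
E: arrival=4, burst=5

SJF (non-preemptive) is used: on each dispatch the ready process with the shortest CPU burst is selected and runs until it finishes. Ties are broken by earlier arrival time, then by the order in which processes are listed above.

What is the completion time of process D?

16

Timeline: | B 0-3 | idle 3-4 | E 4-9 | C 9-10 | A 10-12 | D 12-16 |
Completion: A=12  B=3  C=10  D=16  E=9
Turnaround (C−A): A=6  B=3  C=4  D=7  E=5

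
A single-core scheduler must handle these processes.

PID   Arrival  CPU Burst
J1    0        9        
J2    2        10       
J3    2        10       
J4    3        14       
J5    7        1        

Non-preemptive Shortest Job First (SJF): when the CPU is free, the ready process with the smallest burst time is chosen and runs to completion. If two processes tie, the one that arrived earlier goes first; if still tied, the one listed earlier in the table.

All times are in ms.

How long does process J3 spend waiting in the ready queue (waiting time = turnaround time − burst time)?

18

Timeline: | J1 0-9 | J5 9-10 | J2 10-20 | J3 20-30 | J4 30-44 |
Completion: J1=9  J2=20  J3=30  J4=44  J5=10
Turnaround (C−A): J1=9  J2=18  J3=28  J4=41  J5=3
Waiting(J3) = turnaround − burst = 28 − 10 = 18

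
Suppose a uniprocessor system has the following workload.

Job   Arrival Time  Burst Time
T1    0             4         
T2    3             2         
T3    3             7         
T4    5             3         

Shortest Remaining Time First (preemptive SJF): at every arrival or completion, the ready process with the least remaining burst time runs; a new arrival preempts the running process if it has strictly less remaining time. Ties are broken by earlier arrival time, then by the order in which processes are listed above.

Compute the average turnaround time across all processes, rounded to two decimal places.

Gantt: | T1 0-4 | T2 4-6 | T4 6-9 | T3 9-16 |
Completion: T1=4  T2=6  T3=16  T4=9
Turnaround (C−A): T1=4  T2=3  T3=13  T4=4
Turnaround times: T1=4, T2=3, T3=13, T4=4
Average turnaround = (4+3+13+4) / 4 = 24/4 = 6.00

6.00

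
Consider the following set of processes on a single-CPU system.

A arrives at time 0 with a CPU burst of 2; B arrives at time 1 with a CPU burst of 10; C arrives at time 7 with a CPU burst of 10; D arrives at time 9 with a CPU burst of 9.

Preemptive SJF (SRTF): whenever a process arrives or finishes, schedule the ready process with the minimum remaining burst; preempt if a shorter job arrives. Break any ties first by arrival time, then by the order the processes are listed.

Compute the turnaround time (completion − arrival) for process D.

Gantt: | A 0-2 | B 2-12 | D 12-21 | C 21-31 |
Completion: A=2  B=12  C=31  D=21
Turnaround(D) = completion − arrival = 21 − 9 = 12

12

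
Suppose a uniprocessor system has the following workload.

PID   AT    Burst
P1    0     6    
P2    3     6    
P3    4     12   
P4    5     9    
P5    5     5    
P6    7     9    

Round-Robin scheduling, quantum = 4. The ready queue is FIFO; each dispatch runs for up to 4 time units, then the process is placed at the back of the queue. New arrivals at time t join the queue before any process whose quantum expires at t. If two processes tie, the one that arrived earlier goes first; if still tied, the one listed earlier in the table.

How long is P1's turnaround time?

14

Timeline: | P1 0-4 | P2 4-8 | P3 8-12 | P1 12-14 | P4 14-18 | P5 18-22 | P6 22-26 | P2 26-28 | P3 28-32 | P4 32-36 | P5 36-37 | P6 37-41 | P3 41-45 | P4 45-46 | P6 46-47 |
Completion: P1=14  P2=28  P3=45  P4=46  P5=37  P6=47
Turnaround(P1) = completion − arrival = 14 − 0 = 14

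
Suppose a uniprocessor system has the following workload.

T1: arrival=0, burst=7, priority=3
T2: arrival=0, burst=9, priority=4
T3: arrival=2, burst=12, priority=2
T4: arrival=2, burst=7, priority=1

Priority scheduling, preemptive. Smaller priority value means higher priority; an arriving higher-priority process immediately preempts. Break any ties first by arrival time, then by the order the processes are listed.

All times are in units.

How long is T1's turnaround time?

26

Gantt: | T1 0-2 | T4 2-9 | T3 9-21 | T1 21-26 | T2 26-35 |
Completion: T1=26  T2=35  T3=21  T4=9
Turnaround (C−A): T1=26  T2=35  T3=19  T4=7
Turnaround(T1) = completion − arrival = 26 − 0 = 26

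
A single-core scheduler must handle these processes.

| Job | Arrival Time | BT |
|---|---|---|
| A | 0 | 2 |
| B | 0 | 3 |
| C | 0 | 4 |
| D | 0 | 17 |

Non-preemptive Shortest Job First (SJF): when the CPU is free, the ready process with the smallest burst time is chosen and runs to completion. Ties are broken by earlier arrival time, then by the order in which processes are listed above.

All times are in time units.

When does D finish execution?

Timeline: | A 0-2 | B 2-5 | C 5-9 | D 9-26 |
Completion: A=2  B=5  C=9  D=26
Turnaround (C−A): A=2  B=5  C=9  D=26

26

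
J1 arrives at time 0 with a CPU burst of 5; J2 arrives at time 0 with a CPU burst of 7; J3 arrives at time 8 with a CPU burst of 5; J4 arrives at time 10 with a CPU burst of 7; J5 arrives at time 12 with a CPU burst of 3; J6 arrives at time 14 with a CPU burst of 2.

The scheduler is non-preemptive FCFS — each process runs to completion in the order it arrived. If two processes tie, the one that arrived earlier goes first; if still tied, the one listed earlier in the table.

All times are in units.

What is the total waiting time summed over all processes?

Schedule: | J1 0-5 | J2 5-12 | J3 12-17 | J4 17-24 | J5 24-27 | J6 27-29 |
Completion: J1=5  J2=12  J3=17  J4=24  J5=27  J6=29
Waiting = turnaround − burst: J1=0, J2=5, J3=4, J4=7, J5=12, J6=13
Total waiting = 0 + 5 + 4 + 7 + 12 + 13 = 41

41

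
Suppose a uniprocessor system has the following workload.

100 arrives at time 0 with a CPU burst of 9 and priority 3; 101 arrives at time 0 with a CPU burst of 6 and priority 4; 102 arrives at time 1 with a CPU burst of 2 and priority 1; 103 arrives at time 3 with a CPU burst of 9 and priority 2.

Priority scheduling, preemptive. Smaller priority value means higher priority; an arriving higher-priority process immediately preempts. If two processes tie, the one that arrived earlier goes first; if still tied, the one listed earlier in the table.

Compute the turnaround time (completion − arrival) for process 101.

Schedule: | 100 0-1 | 102 1-3 | 103 3-12 | 100 12-20 | 101 20-26 |
Completion: 100=20  101=26  102=3  103=12
Turnaround(101) = completion − arrival = 26 − 0 = 26

26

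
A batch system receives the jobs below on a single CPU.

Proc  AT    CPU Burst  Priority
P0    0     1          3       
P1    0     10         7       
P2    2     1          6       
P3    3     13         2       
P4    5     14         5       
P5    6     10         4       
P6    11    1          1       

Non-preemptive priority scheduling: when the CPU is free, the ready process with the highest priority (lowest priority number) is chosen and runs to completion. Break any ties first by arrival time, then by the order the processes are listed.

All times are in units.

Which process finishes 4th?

P3

Timeline: | P0 0-1 | P1 1-11 | P6 11-12 | P3 12-25 | P5 25-35 | P4 35-49 | P2 49-50 |
Completion: P0=1  P1=11  P2=50  P3=25  P4=49  P5=35  P6=12
Finish order: P0 → P1 → P6 → P3 → P5 → P4 → P2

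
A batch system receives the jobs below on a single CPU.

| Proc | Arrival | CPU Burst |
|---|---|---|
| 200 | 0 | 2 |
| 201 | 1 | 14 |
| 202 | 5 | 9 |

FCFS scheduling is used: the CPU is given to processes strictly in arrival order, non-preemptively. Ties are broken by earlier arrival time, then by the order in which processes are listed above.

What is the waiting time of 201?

1

Gantt: | 200 0-2 | 201 2-16 | 202 16-25 |
Completion: 200=2  201=16  202=25
Turnaround (C−A): 200=2  201=15  202=20
Waiting(201) = turnaround − burst = 15 − 14 = 1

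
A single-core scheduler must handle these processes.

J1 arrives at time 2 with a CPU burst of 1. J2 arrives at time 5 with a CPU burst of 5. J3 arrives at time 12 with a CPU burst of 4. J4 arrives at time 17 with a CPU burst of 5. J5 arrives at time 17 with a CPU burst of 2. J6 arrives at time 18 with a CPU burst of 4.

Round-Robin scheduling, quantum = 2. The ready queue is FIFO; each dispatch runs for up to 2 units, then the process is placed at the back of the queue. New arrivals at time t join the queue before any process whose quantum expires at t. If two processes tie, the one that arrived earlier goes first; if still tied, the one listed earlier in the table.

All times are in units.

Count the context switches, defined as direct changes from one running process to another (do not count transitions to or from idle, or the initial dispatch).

Gantt: | idle 0-2 | J1 2-3 | idle 3-5 | J2 5-10 | idle 10-12 | J3 12-16 | idle 16-17 | J4 17-19 | J5 19-21 | J6 21-23 | J4 23-25 | J6 25-27 | J4 27-28 |
Completion: J1=3  J2=10  J3=16  J4=28  J5=21  J6=27
Turnaround (C−A): J1=1  J2=5  J3=4  J4=11  J5=4  J6=9

5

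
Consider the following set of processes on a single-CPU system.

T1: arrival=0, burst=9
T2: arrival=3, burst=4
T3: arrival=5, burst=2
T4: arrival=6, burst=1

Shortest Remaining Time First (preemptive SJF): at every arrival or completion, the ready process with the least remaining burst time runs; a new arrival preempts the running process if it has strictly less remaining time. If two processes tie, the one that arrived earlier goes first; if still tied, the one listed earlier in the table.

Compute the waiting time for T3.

3

Timeline: | T1 0-3 | T2 3-7 | T4 7-8 | T3 8-10 | T1 10-16 |
Completion: T1=16  T2=7  T3=10  T4=8
Turnaround (C−A): T1=16  T2=4  T3=5  T4=2
Waiting(T3) = turnaround − burst = 5 − 2 = 3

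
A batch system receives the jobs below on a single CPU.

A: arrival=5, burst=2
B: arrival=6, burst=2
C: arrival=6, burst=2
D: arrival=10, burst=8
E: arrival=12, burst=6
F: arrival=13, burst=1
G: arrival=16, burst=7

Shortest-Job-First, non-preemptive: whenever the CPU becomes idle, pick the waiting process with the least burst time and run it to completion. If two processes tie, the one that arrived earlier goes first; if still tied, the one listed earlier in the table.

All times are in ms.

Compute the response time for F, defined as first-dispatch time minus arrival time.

6

Schedule: | idle 0-5 | A 5-7 | B 7-9 | C 9-11 | D 11-19 | F 19-20 | E 20-26 | G 26-33 |
Completion: A=7  B=9  C=11  D=19  E=26  F=20  G=33
Response(F) = first start − arrival = 19 − 13 = 6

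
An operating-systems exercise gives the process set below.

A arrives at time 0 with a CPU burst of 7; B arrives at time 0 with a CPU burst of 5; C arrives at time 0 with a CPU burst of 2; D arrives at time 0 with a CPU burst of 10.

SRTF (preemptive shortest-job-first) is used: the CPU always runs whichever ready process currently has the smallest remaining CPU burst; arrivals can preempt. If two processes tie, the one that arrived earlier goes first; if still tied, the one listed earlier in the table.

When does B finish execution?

7

Schedule: | C 0-2 | B 2-7 | A 7-14 | D 14-24 |
Completion: A=14  B=7  C=2  D=24
Turnaround (C−A): A=14  B=7  C=2  D=24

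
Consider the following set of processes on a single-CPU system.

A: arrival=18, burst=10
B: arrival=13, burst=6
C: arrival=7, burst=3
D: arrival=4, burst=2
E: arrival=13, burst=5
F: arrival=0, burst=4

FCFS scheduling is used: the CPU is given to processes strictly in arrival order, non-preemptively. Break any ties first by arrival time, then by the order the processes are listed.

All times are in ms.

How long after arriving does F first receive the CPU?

Gantt: | F 0-4 | D 4-6 | idle 6-7 | C 7-10 | idle 10-13 | B 13-19 | E 19-24 | A 24-34 |
Completion: A=34  B=19  C=10  D=6  E=24  F=4
Response(F) = first start − arrival = 0 − 0 = 0

0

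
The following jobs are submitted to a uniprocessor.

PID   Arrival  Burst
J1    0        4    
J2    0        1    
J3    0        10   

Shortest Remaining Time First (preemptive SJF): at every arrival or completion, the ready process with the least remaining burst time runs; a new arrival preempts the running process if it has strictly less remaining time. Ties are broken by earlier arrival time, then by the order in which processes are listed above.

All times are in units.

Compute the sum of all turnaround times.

Schedule: | J2 0-1 | J1 1-5 | J3 5-15 |
Completion: J1=5  J2=1  J3=15
Turnaround (C−A): J1=5  J2=1  J3=15
Turnaround = completion − arrival: J1=5, J2=1, J3=15
Total turnaround = 5 + 1 + 15 = 21

21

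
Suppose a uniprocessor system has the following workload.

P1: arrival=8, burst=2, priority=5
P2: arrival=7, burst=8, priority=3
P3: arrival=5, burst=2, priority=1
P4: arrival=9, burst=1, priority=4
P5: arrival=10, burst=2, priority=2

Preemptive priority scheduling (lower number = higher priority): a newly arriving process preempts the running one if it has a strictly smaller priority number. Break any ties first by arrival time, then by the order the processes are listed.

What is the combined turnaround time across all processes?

Schedule: | idle 0-5 | P3 5-7 | P2 7-10 | P5 10-12 | P2 12-17 | P4 17-18 | P1 18-20 |
Completion: P1=20  P2=17  P3=7  P4=18  P5=12
Turnaround (C−A): P1=12  P2=10  P3=2  P4=9  P5=2
Turnaround = completion − arrival: P1=12, P2=10, P3=2, P4=9, P5=2
Total turnaround = 12 + 10 + 2 + 9 + 2 = 35

35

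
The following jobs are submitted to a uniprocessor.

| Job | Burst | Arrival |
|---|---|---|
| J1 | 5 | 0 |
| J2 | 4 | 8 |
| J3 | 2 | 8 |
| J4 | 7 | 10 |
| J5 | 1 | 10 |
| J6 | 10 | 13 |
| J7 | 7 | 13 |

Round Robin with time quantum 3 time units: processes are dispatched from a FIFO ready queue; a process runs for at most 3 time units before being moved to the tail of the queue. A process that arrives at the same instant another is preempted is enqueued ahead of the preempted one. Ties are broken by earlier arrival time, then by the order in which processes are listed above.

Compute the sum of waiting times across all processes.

66

Timeline: | J1 0-5 | idle 5-8 | J2 8-11 | J3 11-13 | J4 13-16 | J5 16-17 | J2 17-18 | J6 18-21 | J7 21-24 | J4 24-27 | J6 27-30 | J7 30-33 | J4 33-34 | J6 34-37 | J7 37-38 | J6 38-39 |
Completion: J1=5  J2=18  J3=13  J4=34  J5=17  J6=39  J7=38
Turnaround (C−A): J1=5  J2=10  J3=5  J4=24  J5=7  J6=26  J7=25
Waiting = turnaround − burst: J1=0, J2=6, J3=3, J4=17, J5=6, J6=16, J7=18
Total waiting = 0 + 6 + 3 + 17 + 6 + 16 + 18 = 66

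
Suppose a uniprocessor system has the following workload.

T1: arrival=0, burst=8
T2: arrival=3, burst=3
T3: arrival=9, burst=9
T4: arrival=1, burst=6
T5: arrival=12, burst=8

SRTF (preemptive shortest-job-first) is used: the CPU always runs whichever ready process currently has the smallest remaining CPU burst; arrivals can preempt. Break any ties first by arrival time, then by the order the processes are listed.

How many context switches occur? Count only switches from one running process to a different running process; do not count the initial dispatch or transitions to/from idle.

6

Schedule: | T1 0-1 | T4 1-3 | T2 3-6 | T4 6-10 | T1 10-17 | T5 17-25 | T3 25-34 |
Completion: T1=17  T2=6  T3=34  T4=10  T5=25
Turnaround (C−A): T1=17  T2=3  T3=25  T4=9  T5=13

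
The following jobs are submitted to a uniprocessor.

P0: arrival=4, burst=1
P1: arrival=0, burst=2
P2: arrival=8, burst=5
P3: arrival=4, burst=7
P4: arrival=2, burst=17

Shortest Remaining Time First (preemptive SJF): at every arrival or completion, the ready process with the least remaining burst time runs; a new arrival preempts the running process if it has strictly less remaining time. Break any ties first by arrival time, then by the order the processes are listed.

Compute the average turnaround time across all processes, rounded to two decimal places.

10.00

Timeline: | P1 0-2 | P4 2-4 | P0 4-5 | P3 5-12 | P2 12-17 | P4 17-32 |
Completion: P0=5  P1=2  P2=17  P3=12  P4=32
Turnaround (C−A): P0=1  P1=2  P2=9  P3=8  P4=30
Turnaround times: P0=1, P1=2, P2=9, P3=8, P4=30
Average turnaround = (1+2+9+8+30) / 5 = 50/5 = 10.00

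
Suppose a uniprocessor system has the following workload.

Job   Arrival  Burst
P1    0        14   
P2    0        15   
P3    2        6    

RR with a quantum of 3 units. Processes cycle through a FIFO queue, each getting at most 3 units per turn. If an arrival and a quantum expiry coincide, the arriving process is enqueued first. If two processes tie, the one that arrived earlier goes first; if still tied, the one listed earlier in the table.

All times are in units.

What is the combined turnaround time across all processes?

Schedule: | P1 0-3 | P2 3-6 | P3 6-9 | P1 9-12 | P2 12-15 | P3 15-18 | P1 18-21 | P2 21-24 | P1 24-27 | P2 27-30 | P1 30-32 | P2 32-35 |
Completion: P1=32  P2=35  P3=18
Turnaround (C−A): P1=32  P2=35  P3=16
Turnaround = completion − arrival: P1=32, P2=35, P3=16
Total turnaround = 32 + 35 + 16 = 83

83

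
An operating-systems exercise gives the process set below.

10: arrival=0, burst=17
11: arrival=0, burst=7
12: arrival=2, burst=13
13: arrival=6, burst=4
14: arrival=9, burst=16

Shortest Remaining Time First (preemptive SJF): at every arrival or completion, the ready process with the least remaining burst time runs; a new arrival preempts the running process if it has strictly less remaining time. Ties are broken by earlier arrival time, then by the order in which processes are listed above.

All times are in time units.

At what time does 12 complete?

Timeline: | 11 0-7 | 13 7-11 | 12 11-24 | 14 24-40 | 10 40-57 |
Completion: 10=57  11=7  12=24  13=11  14=40

24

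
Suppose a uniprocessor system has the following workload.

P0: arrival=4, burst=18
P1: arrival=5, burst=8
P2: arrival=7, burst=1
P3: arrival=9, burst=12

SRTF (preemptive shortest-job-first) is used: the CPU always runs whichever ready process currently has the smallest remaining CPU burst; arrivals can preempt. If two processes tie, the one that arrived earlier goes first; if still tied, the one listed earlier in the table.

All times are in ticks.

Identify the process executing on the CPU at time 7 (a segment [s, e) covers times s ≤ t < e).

P2

Gantt: | idle 0-4 | P0 4-5 | P1 5-7 | P2 7-8 | P1 8-14 | P3 14-26 | P0 26-43 |
Completion: P0=43  P1=14  P2=8  P3=26
Turnaround (C−A): P0=39  P1=9  P2=1  P3=17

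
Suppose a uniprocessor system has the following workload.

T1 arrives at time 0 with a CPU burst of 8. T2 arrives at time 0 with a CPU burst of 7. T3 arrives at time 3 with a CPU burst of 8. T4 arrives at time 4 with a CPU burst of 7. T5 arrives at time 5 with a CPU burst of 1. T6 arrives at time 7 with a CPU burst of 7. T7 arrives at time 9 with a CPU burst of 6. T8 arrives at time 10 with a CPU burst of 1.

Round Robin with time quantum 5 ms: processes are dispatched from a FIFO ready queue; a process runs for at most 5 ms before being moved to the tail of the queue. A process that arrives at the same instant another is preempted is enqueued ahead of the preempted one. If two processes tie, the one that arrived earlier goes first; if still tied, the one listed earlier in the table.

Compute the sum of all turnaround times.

Schedule: | T1 0-5 | T2 5-10 | T3 10-15 | T4 15-20 | T5 20-21 | T1 21-24 | T6 24-29 | T7 29-34 | T8 34-35 | T2 35-37 | T3 37-40 | T4 40-42 | T6 42-44 | T7 44-45 |
Completion: T1=24  T2=37  T3=40  T4=42  T5=21  T6=44  T7=45  T8=35
Turnaround (C−A): T1=24  T2=37  T3=37  T4=38  T5=16  T6=37  T7=36  T8=25
Turnaround = completion − arrival: T1=24, T2=37, T3=37, T4=38, T5=16, T6=37, T7=36, T8=25
Total turnaround = 24 + 37 + 37 + 38 + 16 + 37 + 36 + 25 = 250

250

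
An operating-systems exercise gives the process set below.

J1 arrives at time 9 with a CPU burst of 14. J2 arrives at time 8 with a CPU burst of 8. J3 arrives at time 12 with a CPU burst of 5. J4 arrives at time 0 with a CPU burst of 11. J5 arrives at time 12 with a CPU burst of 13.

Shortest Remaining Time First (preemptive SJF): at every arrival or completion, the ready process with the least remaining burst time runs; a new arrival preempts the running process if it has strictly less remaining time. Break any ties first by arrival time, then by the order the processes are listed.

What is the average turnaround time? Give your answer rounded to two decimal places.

19.80

Gantt: | J4 0-11 | J2 11-12 | J3 12-17 | J2 17-24 | J5 24-37 | J1 37-51 |
Completion: J1=51  J2=24  J3=17  J4=11  J5=37
Turnaround (C−A): J1=42  J2=16  J3=5  J4=11  J5=25
Turnaround times: J1=42, J2=16, J3=5, J4=11, J5=25
Average turnaround = (42+16+5+11+25) / 5 = 99/5 = 19.80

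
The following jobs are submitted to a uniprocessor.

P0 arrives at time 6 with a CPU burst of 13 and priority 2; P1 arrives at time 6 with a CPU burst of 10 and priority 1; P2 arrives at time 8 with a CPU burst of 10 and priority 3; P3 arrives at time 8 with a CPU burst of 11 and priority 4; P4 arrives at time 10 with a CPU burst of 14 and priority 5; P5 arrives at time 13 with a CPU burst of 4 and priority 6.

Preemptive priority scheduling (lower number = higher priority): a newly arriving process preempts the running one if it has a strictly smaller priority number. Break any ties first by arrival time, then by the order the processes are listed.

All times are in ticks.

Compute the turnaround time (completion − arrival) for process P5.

Schedule: | idle 0-6 | P1 6-16 | P0 16-29 | P2 29-39 | P3 39-50 | P4 50-64 | P5 64-68 |
Completion: P0=29  P1=16  P2=39  P3=50  P4=64  P5=68
Turnaround (C−A): P0=23  P1=10  P2=31  P3=42  P4=54  P5=55
Turnaround(P5) = completion − arrival = 68 − 13 = 55

55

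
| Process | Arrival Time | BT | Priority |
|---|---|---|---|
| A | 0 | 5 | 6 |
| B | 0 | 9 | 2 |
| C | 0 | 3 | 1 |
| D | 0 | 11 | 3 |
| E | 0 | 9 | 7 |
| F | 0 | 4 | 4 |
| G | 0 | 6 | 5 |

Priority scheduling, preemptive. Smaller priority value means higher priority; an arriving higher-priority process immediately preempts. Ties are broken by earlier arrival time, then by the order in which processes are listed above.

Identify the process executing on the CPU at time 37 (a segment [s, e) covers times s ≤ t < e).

A

Timeline: | C 0-3 | B 3-12 | D 12-23 | F 23-27 | G 27-33 | A 33-38 | E 38-47 |
Completion: A=38  B=12  C=3  D=23  E=47  F=27  G=33
Turnaround (C−A): A=38  B=12  C=3  D=23  E=47  F=27  G=33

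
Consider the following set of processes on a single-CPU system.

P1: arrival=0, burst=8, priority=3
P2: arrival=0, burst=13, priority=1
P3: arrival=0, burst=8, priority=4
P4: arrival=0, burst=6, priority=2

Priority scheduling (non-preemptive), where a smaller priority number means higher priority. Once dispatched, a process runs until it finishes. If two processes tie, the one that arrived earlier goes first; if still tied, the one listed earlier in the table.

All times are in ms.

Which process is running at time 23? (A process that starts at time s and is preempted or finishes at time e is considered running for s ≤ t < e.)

P1

Gantt: | P2 0-13 | P4 13-19 | P1 19-27 | P3 27-35 |
Completion: P1=27  P2=13  P3=35  P4=19
Turnaround (C−A): P1=27  P2=13  P3=35  P4=19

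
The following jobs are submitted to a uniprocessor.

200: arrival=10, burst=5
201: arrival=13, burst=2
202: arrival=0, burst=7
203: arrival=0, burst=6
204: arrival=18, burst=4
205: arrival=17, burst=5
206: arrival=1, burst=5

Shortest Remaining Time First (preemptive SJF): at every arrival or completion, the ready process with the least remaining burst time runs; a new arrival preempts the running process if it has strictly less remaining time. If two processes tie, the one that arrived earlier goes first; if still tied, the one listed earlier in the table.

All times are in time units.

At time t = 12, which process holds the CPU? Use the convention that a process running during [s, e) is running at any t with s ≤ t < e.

Timeline: | 203 0-6 | 206 6-11 | 200 11-13 | 201 13-15 | 200 15-18 | 204 18-22 | 205 22-27 | 202 27-34 |
Completion: 200=18  201=15  202=34  203=6  204=22  205=27  206=11
Turnaround (C−A): 200=8  201=2  202=34  203=6  204=4  205=10  206=10

200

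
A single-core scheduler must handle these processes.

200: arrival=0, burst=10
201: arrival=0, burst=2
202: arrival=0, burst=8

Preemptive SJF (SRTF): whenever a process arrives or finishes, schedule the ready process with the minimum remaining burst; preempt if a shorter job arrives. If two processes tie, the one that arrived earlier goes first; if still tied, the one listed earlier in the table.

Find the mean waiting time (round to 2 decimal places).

4.00

Timeline: | 201 0-2 | 202 2-10 | 200 10-20 |
Completion: 200=20  201=2  202=10
Waiting times: 200=10, 201=0, 202=2
Average waiting = (10+0+2) / 3 = 12/3 = 4.00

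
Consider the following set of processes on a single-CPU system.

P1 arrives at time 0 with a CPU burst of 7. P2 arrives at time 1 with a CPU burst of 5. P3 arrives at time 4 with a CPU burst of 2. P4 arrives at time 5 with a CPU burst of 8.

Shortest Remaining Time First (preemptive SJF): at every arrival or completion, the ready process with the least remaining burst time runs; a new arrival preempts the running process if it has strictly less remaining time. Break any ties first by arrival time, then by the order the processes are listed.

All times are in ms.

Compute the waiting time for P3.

2

Schedule: | P1 0-1 | P2 1-6 | P3 6-8 | P1 8-14 | P4 14-22 |
Completion: P1=14  P2=6  P3=8  P4=22
Waiting(P3) = turnaround − burst = 4 − 2 = 2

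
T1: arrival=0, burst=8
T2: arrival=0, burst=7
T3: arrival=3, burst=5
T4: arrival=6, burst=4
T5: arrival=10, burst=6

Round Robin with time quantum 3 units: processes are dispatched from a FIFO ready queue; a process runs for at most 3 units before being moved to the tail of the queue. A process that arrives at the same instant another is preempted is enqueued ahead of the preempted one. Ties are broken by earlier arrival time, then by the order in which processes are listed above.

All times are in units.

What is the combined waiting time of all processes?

79

Gantt: | T1 0-3 | T2 3-6 | T3 6-9 | T1 9-12 | T4 12-15 | T2 15-18 | T3 18-20 | T5 20-23 | T1 23-25 | T4 25-26 | T2 26-27 | T5 27-30 |
Completion: T1=25  T2=27  T3=20  T4=26  T5=30
Waiting = turnaround − burst: T1=17, T2=20, T3=12, T4=16, T5=14
Total waiting = 17 + 20 + 12 + 16 + 14 = 79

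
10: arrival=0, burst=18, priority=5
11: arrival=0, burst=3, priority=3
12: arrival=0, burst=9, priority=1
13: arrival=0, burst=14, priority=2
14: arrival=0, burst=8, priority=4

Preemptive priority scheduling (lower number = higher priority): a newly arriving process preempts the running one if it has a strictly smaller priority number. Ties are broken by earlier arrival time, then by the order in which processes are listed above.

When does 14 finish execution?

Schedule: | 12 0-9 | 13 9-23 | 11 23-26 | 14 26-34 | 10 34-52 |
Completion: 10=52  11=26  12=9  13=23  14=34
Turnaround (C−A): 10=52  11=26  12=9  13=23  14=34

34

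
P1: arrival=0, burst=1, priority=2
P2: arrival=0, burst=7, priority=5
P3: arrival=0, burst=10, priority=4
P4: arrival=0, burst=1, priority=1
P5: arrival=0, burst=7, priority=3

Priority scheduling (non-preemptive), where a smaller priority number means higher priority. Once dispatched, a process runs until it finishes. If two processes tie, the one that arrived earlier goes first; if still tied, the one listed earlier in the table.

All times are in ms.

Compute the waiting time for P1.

1

Timeline: | P4 0-1 | P1 1-2 | P5 2-9 | P3 9-19 | P2 19-26 |
Completion: P1=2  P2=26  P3=19  P4=1  P5=9
Turnaround (C−A): P1=2  P2=26  P3=19  P4=1  P5=9
Waiting(P1) = turnaround − burst = 2 − 1 = 1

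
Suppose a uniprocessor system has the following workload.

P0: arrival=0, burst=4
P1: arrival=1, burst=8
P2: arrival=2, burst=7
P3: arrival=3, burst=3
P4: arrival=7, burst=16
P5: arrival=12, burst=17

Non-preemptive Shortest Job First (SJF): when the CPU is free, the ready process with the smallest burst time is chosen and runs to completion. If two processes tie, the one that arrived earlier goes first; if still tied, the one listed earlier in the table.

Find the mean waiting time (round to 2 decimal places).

10.00

Timeline: | P0 0-4 | P3 4-7 | P2 7-14 | P1 14-22 | P4 22-38 | P5 38-55 |
Completion: P0=4  P1=22  P2=14  P3=7  P4=38  P5=55
Turnaround (C−A): P0=4  P1=21  P2=12  P3=4  P4=31  P5=43
Waiting times: P0=0, P1=13, P2=5, P3=1, P4=15, P5=26
Average waiting = (0+13+5+1+15+26) / 6 = 60/6 = 10.00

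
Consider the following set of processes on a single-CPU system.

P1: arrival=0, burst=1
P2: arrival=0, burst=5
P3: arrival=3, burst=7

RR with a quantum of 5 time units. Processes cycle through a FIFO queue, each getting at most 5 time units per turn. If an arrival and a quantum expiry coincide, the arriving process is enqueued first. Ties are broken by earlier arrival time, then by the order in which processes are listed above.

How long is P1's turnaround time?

Timeline: | P1 0-1 | P2 1-6 | P3 6-13 |
Completion: P1=1  P2=6  P3=13
Turnaround (C−A): P1=1  P2=6  P3=10
Turnaround(P1) = completion − arrival = 1 − 0 = 1

1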